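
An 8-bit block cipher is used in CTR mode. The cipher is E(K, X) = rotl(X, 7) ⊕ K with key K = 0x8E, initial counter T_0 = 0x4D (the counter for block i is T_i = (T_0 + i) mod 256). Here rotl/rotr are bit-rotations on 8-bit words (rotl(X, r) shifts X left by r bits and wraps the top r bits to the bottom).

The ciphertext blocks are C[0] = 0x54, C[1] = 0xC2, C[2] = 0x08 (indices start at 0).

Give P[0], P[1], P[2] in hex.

P[0] = 0x7C, P[1] = 0x6B, P[2] = 0x21

CTR decryption: S_i = E(K, T_i) where T_i is the counter for block i; P_i = C_i ⊕ S_i.
P[0]: T = 0x4D, S = E(K, T) = 0x28; 0x54 ⊕ 0x28 = 0x7C.
P[1]: T = 0x4E, S = E(K, T) = 0xA9; 0xC2 ⊕ 0xA9 = 0x6B.
P[2]: T = 0x4F, S = E(K, T) = 0x29; 0x08 ⊕ 0x29 = 0x21.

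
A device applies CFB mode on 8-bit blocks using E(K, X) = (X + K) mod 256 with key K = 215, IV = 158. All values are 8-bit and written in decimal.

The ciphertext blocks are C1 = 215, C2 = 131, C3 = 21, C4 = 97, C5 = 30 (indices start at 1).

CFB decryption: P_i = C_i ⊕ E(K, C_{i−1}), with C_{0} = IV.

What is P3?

P3 = 79

P3: E(K, 131) = 90; 21 ⊕ 90 = 79.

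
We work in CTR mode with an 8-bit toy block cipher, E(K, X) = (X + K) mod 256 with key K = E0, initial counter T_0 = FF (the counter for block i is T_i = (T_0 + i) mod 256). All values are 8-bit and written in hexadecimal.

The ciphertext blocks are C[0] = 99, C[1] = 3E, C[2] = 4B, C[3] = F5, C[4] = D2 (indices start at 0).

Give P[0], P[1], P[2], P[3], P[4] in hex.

CTR decryption: S_i = E(K, T_i) where T_i is the counter for block i; P_i = C_i ⊕ S_i.
P[0]: T = FF, S = E(K, T) = DF; 99 ⊕ DF = 46.
P[1]: T = 00, S = E(K, T) = E0; 3E ⊕ E0 = DE.
P[2]: T = 01, S = E(K, T) = E1; 4B ⊕ E1 = AA.
P[3]: T = 02, S = E(K, T) = E2; F5 ⊕ E2 = 17.
P[4]: T = 03, S = E(K, T) = E3; D2 ⊕ E3 = 31.

P[0] = 46, P[1] = DE, P[2] = AA, P[3] = 17, P[4] = 31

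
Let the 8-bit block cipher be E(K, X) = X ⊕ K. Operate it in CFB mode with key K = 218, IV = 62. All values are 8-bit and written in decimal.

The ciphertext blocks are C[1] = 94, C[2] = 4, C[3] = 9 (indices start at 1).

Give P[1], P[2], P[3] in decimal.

P[1] = 186, P[2] = 128, P[3] = 215

CFB decryption: P_i = C_i ⊕ E(K, C_{i−1}), with C_{0} = IV.
P[1]: E(K, 62) = 228; 94 ⊕ 228 = 186.
P[2]: E(K, 94) = 132; 4 ⊕ 132 = 128.
P[3]: E(K, 4) = 222; 9 ⊕ 222 = 215.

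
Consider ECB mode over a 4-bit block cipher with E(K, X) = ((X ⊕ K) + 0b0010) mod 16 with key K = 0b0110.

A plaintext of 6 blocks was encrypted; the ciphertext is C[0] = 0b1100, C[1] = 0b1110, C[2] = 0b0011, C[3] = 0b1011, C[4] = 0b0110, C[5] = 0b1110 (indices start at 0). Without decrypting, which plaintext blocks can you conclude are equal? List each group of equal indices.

P[1] = P[5]

ECB encrypts each block independently with the same key, so equal ciphertext blocks imply equal plaintext blocks.
C[1] = C[5] = 0b1110, so P[1] = P[5].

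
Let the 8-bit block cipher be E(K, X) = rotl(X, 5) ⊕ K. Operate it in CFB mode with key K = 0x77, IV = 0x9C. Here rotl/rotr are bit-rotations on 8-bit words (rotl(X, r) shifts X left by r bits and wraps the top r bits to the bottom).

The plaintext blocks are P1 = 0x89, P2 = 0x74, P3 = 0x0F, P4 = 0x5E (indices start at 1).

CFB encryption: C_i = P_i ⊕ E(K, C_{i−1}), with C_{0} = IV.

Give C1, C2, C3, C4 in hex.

C1 = 0x6D, C2 = 0xAE, C3 = 0xAD, C4 = 0x9C

C1: E(K, 0x9C) = 0xE4; 0x89 ⊕ 0xE4 = 0x6D.
C2: E(K, 0x6D) = 0xDA; 0x74 ⊕ 0xDA = 0xAE.
C3: E(K, 0xAE) = 0xA2; 0x0F ⊕ 0xA2 = 0xAD.
C4: E(K, 0xAD) = 0xC2; 0x5E ⊕ 0xC2 = 0x9C.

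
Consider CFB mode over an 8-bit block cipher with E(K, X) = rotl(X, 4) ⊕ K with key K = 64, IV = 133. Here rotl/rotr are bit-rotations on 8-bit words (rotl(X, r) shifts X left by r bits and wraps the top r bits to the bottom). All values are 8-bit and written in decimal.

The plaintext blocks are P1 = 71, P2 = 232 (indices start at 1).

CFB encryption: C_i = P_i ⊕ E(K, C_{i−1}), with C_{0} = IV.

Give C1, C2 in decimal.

C1 = 95, C2 = 93

C1: E(K, 133) = 24; 71 ⊕ 24 = 95.
C2: E(K, 95) = 181; 232 ⊕ 181 = 93.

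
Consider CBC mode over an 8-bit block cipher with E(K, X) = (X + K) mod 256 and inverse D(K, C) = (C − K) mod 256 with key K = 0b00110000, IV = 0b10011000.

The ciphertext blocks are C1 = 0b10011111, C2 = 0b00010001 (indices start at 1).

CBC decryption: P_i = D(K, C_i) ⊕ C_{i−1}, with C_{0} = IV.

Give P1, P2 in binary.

P1: D(K, 0b10011111) = 0b01101111; 0b01101111 ⊕ 0b10011000 = 0b11110111.
P2: D(K, 0b00010001) = 0b11100001; 0b11100001 ⊕ 0b10011111 = 0b01111110.

P1 = 0b11110111, P2 = 0b01111110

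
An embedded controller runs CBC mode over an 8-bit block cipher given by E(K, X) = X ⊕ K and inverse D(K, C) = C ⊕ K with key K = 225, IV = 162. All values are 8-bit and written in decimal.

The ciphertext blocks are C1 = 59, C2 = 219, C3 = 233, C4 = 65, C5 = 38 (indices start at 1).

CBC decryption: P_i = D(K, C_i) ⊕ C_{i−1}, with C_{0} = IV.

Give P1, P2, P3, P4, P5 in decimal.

P1 = 120, P2 = 1, P3 = 211, P4 = 73, P5 = 134

P1: D(K, 59) = 218; 218 ⊕ 162 = 120.
P2: D(K, 219) = 58; 58 ⊕ 59 = 1.
P3: D(K, 233) = 8; 8 ⊕ 219 = 211.
P4: D(K, 65) = 160; 160 ⊕ 233 = 73.
P5: D(K, 38) = 199; 199 ⊕ 65 = 134.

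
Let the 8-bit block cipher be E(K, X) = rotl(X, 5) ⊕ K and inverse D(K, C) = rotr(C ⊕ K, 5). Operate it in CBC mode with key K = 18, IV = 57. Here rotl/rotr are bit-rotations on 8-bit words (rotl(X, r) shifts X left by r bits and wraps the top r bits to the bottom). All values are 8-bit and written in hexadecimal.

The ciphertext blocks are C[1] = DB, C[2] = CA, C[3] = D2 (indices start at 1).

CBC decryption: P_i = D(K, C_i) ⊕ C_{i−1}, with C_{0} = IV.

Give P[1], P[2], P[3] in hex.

P[1] = 49, P[2] = 4D, P[3] = 9C

P[1]: D(K, DB) = 1E; 1E ⊕ 57 = 49.
P[2]: D(K, CA) = 96; 96 ⊕ DB = 4D.
P[3]: D(K, D2) = 56; 56 ⊕ CA = 9C.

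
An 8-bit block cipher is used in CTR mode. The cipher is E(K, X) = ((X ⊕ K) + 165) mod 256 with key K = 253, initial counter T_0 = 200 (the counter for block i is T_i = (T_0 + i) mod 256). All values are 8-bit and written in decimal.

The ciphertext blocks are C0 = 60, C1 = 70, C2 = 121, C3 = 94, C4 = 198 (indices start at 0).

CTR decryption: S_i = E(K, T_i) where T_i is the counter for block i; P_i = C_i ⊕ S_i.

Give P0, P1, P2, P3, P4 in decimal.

P0 = 230, P1 = 159, P2 = 165, P3 = 133, P4 = 16

P0: T = 200, S = E(K, T) = 218; 60 ⊕ 218 = 230.
P1: T = 201, S = E(K, T) = 217; 70 ⊕ 217 = 159.
P2: T = 202, S = E(K, T) = 220; 121 ⊕ 220 = 165.
P3: T = 203, S = E(K, T) = 219; 94 ⊕ 219 = 133.
P4: T = 204, S = E(K, T) = 214; 198 ⊕ 214 = 16.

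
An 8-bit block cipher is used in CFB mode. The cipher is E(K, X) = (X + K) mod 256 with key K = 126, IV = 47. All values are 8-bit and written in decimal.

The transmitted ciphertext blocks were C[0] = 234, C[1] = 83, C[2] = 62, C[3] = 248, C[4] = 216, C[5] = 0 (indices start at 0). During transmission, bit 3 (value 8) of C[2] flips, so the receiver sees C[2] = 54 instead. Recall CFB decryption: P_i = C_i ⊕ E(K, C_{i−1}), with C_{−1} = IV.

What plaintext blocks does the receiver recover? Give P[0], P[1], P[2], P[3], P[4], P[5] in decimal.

Only C[2] changed, to 54. In CFB, a change in C_i flips the same bit in P_i and garbles P_{i+1}. Decrypting the received ciphertext:
P[0]: E(K, 47) = 173; 234 ⊕ 173 = 71.
P[1]: E(K, 234) = 104; 83 ⊕ 104 = 59.
P[2]: E(K, 83) = 209; 54 ⊕ 209 = 231.
P[3]: E(K, 54) = 180; 248 ⊕ 180 = 76.
P[4]: E(K, 248) = 118; 216 ⊕ 118 = 174.
P[5]: E(K, 216) = 86; 0 ⊕ 86 = 86.
Blocks that differ from the original plaintext: P[2], P[3].

P[0] = 71, P[1] = 59, P[2] = 231, P[3] = 76, P[4] = 174, P[5] = 86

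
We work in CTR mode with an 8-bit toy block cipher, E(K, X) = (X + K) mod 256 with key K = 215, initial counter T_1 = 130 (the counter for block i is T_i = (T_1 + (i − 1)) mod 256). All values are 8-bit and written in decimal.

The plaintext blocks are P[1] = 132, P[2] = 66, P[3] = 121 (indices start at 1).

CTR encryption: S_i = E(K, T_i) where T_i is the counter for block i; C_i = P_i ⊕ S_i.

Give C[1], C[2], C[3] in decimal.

C[1] = 221, C[2] = 24, C[3] = 34

C[1]: T = 130, S = E(K, T) = 89; 132 ⊕ 89 = 221.
C[2]: T = 131, S = E(K, T) = 90; 66 ⊕ 90 = 24.
C[3]: T = 132, S = E(K, T) = 91; 121 ⊕ 91 = 34.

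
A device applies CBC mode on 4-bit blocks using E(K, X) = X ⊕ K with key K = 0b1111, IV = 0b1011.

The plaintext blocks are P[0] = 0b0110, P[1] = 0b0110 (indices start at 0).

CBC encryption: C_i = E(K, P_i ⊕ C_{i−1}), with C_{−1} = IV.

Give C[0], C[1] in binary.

C[0]: P[0] ⊕ 0b1011 = 0b1101; E(K, 0b1101) = 0b0010.
C[1]: P[1] ⊕ 0b0010 = 0b0100; E(K, 0b0100) = 0b1011.

C[0] = 0b0010, C[1] = 0b1011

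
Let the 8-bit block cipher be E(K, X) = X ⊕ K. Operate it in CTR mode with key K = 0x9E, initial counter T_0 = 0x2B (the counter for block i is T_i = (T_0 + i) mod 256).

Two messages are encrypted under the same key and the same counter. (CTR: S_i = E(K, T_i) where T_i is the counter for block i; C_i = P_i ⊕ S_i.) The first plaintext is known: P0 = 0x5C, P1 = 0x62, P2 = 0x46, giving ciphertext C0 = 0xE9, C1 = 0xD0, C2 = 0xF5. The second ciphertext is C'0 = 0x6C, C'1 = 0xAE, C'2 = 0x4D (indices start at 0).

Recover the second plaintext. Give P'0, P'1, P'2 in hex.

P'0 = 0xD9, P'1 = 0x1C, P'2 = 0xFE

In CTR with a reused counter, both messages share the same keystream S_i, so C_i ⊕ C'_i = P_i ⊕ P'_i and thus P'_i = P_i ⊕ C_i ⊕ C'_i.
P'0: 0x5C ⊕ 0xE9 ⊕ 0x6C = 0xD9.
P'1: 0x62 ⊕ 0xD0 ⊕ 0xAE = 0x1C.
P'2: 0x46 ⊕ 0xF5 ⊕ 0x4D = 0xFE.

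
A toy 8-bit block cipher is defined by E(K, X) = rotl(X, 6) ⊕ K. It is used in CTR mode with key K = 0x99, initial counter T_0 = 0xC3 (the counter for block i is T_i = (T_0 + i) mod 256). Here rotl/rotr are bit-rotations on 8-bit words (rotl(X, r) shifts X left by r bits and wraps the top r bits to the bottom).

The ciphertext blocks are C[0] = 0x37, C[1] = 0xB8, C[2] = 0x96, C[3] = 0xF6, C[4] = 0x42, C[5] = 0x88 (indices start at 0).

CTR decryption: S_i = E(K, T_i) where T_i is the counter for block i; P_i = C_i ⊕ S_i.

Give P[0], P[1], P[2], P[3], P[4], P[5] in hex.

P[0]: T = 0xC3, S = E(K, T) = 0x69; 0x37 ⊕ 0x69 = 0x5E.
P[1]: T = 0xC4, S = E(K, T) = 0xA8; 0xB8 ⊕ 0xA8 = 0x10.
P[2]: T = 0xC5, S = E(K, T) = 0xE8; 0x96 ⊕ 0xE8 = 0x7E.
P[3]: T = 0xC6, S = E(K, T) = 0x28; 0xF6 ⊕ 0x28 = 0xDE.
P[4]: T = 0xC7, S = E(K, T) = 0x68; 0x42 ⊕ 0x68 = 0x2A.
P[5]: T = 0xC8, S = E(K, T) = 0xAB; 0x88 ⊕ 0xAB = 0x23.

P[0] = 0x5E, P[1] = 0x10, P[2] = 0x7E, P[3] = 0xDE, P[4] = 0x2A, P[5] = 0x23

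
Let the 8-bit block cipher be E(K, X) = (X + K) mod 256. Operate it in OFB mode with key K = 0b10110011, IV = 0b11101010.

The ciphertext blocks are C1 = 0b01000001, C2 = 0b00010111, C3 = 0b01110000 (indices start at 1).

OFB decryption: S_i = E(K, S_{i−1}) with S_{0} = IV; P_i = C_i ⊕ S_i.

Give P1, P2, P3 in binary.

P1: S = E(K, 0b11101010) = 0b10011101; 0b01000001 ⊕ 0b10011101 = 0b11011100.
P2: S = E(K, 0b10011101) = 0b01010000; 0b00010111 ⊕ 0b01010000 = 0b01000111.
P3: S = E(K, 0b01010000) = 0b00000011; 0b01110000 ⊕ 0b00000011 = 0b01110011.

P1 = 0b11011100, P2 = 0b01000111, P3 = 0b01110011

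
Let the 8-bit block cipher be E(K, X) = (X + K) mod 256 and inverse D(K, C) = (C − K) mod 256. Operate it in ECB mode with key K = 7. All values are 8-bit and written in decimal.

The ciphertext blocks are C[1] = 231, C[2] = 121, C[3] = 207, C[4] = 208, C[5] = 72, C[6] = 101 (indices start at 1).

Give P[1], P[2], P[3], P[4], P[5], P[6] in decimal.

ECB decryption: P_i = D(K, C_i).
P[1]: D(K, 231) = 224.
P[2]: D(K, 121) = 114.
P[3]: D(K, 207) = 200.
P[4]: D(K, 208) = 201.
P[5]: D(K, 72) = 65.
P[6]: D(K, 101) = 94.

P[1] = 224, P[2] = 114, P[3] = 200, P[4] = 201, P[5] = 65, P[6] = 94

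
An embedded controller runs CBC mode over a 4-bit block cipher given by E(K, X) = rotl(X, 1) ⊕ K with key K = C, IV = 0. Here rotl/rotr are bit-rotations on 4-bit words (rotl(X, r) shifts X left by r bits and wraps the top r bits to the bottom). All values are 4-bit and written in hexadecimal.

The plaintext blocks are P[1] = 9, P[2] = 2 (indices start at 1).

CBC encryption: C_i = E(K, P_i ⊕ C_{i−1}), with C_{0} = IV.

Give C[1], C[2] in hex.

C[1]: P[1] ⊕ 0 = 9; E(K, 9) = F.
C[2]: P[2] ⊕ F = D; E(K, D) = 7.

C[1] = F, C[2] = 7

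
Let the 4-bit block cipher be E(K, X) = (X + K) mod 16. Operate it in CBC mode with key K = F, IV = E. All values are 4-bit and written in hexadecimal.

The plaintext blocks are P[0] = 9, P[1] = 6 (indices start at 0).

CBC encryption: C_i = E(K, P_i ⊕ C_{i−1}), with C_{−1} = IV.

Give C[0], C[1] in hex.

C[0] = 6, C[1] = F

C[0]: P[0] ⊕ E = 7; E(K, 7) = 6.
C[1]: P[1] ⊕ 6 = 0; E(K, 0) = F.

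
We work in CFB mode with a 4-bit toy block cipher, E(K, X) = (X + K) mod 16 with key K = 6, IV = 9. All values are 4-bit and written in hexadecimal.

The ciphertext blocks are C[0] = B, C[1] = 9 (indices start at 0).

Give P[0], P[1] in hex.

CFB decryption: P_i = C_i ⊕ E(K, C_{i−1}), with C_{−1} = IV.
P[0]: E(K, 9) = F; B ⊕ F = 4.
P[1]: E(K, B) = 1; 9 ⊕ 1 = 8.

P[0] = 4, P[1] = 8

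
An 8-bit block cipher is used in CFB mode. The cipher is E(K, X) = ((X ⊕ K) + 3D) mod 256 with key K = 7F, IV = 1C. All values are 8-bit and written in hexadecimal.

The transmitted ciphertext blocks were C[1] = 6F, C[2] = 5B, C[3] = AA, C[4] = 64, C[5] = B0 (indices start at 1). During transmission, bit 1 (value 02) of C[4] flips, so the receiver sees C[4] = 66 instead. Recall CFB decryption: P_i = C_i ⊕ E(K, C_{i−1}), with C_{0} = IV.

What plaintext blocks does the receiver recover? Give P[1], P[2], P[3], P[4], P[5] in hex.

Only C[4] changed, to 66. In CFB, a change in C_i flips the same bit in P_i and garbles P_{i+1}. Decrypting the received ciphertext:
P[1]: E(K, 1C) = A0; 6F ⊕ A0 = CF.
P[2]: E(K, 6F) = 4D; 5B ⊕ 4D = 16.
P[3]: E(K, 5B) = 61; AA ⊕ 61 = CB.
P[4]: E(K, AA) = 12; 66 ⊕ 12 = 74.
P[5]: E(K, 66) = 56; B0 ⊕ 56 = E6.
Blocks that differ from the original plaintext: P[4], P[5].

P[1] = CF, P[2] = 16, P[3] = CB, P[4] = 74, P[5] = E6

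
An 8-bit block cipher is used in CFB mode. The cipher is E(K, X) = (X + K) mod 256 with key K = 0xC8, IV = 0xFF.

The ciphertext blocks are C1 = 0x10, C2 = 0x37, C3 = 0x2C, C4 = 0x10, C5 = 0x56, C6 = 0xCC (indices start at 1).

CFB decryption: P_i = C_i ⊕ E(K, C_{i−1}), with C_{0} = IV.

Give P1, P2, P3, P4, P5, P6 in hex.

P1: E(K, 0xFF) = 0xC7; 0x10 ⊕ 0xC7 = 0xD7.
P2: E(K, 0x10) = 0xD8; 0x37 ⊕ 0xD8 = 0xEF.
P3: E(K, 0x37) = 0xFF; 0x2C ⊕ 0xFF = 0xD3.
P4: E(K, 0x2C) = 0xF4; 0x10 ⊕ 0xF4 = 0xE4.
P5: E(K, 0x10) = 0xD8; 0x56 ⊕ 0xD8 = 0x8E.
P6: E(K, 0x56) = 0x1E; 0xCC ⊕ 0x1E = 0xD2.

P1 = 0xD7, P2 = 0xEF, P3 = 0xD3, P4 = 0xE4, P5 = 0x8E, P6 = 0xD2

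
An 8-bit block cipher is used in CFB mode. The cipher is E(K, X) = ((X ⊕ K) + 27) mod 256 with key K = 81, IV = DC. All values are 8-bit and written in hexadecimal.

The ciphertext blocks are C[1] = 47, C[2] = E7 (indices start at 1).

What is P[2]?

P[2] = 0A

CFB decryption: P_i = C_i ⊕ E(K, C_{i−1}), with C_{0} = IV.
P[2]: E(K, 47) = ED; E7 ⊕ ED = 0A.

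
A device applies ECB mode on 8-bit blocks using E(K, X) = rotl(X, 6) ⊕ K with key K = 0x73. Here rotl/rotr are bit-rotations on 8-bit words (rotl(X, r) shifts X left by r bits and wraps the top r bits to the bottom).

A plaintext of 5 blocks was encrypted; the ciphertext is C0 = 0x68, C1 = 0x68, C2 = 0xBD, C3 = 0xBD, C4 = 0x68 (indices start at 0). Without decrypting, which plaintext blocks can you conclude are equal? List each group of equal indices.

P0 = P1 = P4; P2 = P3

ECB encrypts each block independently with the same key, so equal ciphertext blocks imply equal plaintext blocks.
C0 = C1 = C4 = 0x68, so P0 = P1 = P4.
C2 = C3 = 0xBD, so P2 = P3.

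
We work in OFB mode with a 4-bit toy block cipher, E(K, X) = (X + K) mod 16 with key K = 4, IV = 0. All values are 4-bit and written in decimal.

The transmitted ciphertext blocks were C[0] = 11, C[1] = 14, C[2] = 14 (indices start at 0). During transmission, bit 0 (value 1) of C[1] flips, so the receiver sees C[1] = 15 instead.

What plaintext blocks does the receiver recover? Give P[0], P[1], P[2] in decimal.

P[0] = 15, P[1] = 7, P[2] = 2

OFB decryption: S_i = E(K, S_{i−1}) with S_{−1} = IV; P_i = C_i ⊕ S_i.
Only C[1] changed, to 15. In OFB, a change in C_i flips the same bit in P_i only; the keystream is unaffected. Decrypting the received ciphertext:
P[0]: S = E(K, 0) = 4; 11 ⊕ 4 = 15.
P[1]: S = E(K, 4) = 8; 15 ⊕ 8 = 7.
P[2]: S = E(K, 8) = 12; 14 ⊕ 12 = 2.
Blocks that differ from the original plaintext: P[1].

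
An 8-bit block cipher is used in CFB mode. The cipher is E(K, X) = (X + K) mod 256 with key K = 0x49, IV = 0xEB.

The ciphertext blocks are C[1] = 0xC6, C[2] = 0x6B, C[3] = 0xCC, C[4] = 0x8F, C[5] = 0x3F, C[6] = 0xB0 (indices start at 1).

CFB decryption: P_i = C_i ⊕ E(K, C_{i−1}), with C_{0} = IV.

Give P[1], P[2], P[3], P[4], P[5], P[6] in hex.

P[1]: E(K, 0xEB) = 0x34; 0xC6 ⊕ 0x34 = 0xF2.
P[2]: E(K, 0xC6) = 0x0F; 0x6B ⊕ 0x0F = 0x64.
P[3]: E(K, 0x6B) = 0xB4; 0xCC ⊕ 0xB4 = 0x78.
P[4]: E(K, 0xCC) = 0x15; 0x8F ⊕ 0x15 = 0x9A.
P[5]: E(K, 0x8F) = 0xD8; 0x3F ⊕ 0xD8 = 0xE7.
P[6]: E(K, 0x3F) = 0x88; 0xB0 ⊕ 0x88 = 0x38.

P[1] = 0xF2, P[2] = 0x64, P[3] = 0x78, P[4] = 0x9A, P[5] = 0xE7, P[6] = 0x38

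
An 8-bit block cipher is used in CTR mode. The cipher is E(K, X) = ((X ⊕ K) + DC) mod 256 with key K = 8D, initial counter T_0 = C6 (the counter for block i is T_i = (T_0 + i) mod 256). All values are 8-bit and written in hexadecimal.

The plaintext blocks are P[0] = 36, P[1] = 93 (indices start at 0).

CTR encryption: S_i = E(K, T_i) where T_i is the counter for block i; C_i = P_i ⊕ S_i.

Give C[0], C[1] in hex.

C[0] = 11, C[1] = B5

C[0]: T = C6, S = E(K, T) = 27; 36 ⊕ 27 = 11.
C[1]: T = C7, S = E(K, T) = 26; 93 ⊕ 26 = B5.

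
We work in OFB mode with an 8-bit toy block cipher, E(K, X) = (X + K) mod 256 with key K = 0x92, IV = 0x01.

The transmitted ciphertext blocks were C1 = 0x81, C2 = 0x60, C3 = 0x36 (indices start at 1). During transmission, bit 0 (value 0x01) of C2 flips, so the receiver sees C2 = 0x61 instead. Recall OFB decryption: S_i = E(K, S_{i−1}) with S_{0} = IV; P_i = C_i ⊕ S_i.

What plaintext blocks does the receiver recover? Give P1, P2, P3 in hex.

Only C2 changed, to 0x61. In OFB, a change in C_i flips the same bit in P_i only; the keystream is unaffected. Decrypting the received ciphertext:
P1: S = E(K, 0x01) = 0x93; 0x81 ⊕ 0x93 = 0x12.
P2: S = E(K, 0x93) = 0x25; 0x61 ⊕ 0x25 = 0x44.
P3: S = E(K, 0x25) = 0xB7; 0x36 ⊕ 0xB7 = 0x81.
Blocks that differ from the original plaintext: P2.

P1 = 0x12, P2 = 0x44, P3 = 0x81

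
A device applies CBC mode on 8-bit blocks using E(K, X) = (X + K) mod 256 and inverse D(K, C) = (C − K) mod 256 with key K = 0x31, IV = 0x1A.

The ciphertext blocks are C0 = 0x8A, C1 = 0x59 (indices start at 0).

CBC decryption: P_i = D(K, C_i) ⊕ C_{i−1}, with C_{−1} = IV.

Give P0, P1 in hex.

P0 = 0x43, P1 = 0xA2

P0: D(K, 0x8A) = 0x59; 0x59 ⊕ 0x1A = 0x43.
P1: D(K, 0x59) = 0x28; 0x28 ⊕ 0x8A = 0xA2.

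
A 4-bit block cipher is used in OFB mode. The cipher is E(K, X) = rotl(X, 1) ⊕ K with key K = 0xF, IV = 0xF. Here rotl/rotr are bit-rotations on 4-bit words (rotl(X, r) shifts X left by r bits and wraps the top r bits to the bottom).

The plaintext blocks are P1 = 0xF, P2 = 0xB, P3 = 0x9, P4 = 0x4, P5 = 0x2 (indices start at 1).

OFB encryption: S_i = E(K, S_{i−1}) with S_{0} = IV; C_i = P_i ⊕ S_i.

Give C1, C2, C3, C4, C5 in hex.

C1 = 0xF, C2 = 0x4, C3 = 0x9, C4 = 0xB, C5 = 0x2

C1: S = E(K, 0xF) = 0x0; 0xF ⊕ 0x0 = 0xF.
C2: S = E(K, 0x0) = 0xF; 0xB ⊕ 0xF = 0x4.
C3: S = E(K, 0xF) = 0x0; 0x9 ⊕ 0x0 = 0x9.
C4: S = E(K, 0x0) = 0xF; 0x4 ⊕ 0xF = 0xB.
C5: S = E(K, 0xF) = 0x0; 0x2 ⊕ 0x0 = 0x2.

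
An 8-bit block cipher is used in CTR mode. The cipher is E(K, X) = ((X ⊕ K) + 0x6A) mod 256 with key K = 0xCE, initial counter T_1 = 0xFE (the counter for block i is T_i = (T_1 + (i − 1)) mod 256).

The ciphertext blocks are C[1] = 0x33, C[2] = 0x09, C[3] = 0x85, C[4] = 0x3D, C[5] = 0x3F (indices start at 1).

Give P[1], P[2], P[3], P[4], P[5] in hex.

P[1] = 0xA9, P[2] = 0x92, P[3] = 0xBD, P[4] = 0x04, P[5] = 0x09

CTR decryption: S_i = E(K, T_i) where T_i is the counter for block i; P_i = C_i ⊕ S_i.
P[1]: T = 0xFE, S = E(K, T) = 0x9A; 0x33 ⊕ 0x9A = 0xA9.
P[2]: T = 0xFF, S = E(K, T) = 0x9B; 0x09 ⊕ 0x9B = 0x92.
P[3]: T = 0x00, S = E(K, T) = 0x38; 0x85 ⊕ 0x38 = 0xBD.
P[4]: T = 0x01, S = E(K, T) = 0x39; 0x3D ⊕ 0x39 = 0x04.
P[5]: T = 0x02, S = E(K, T) = 0x36; 0x3F ⊕ 0x36 = 0x09.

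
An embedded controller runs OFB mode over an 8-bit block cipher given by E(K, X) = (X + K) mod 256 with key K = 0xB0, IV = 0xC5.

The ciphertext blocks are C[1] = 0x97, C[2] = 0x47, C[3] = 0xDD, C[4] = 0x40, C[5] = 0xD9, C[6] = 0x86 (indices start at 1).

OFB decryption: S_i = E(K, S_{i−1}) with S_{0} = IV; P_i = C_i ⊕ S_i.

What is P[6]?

P[1]: S = E(K, 0xC5) = 0x75; 0x97 ⊕ 0x75 = 0xE2.
P[2]: S = E(K, 0x75) = 0x25; 0x47 ⊕ 0x25 = 0x62.
P[3]: S = E(K, 0x25) = 0xD5; 0xDD ⊕ 0xD5 = 0x08.
P[4]: S = E(K, 0xD5) = 0x85; 0x40 ⊕ 0x85 = 0xC5.
P[5]: S = E(K, 0x85) = 0x35; 0xD9 ⊕ 0x35 = 0xEC.
P[6]: S = E(K, 0x35) = 0xE5; 0x86 ⊕ 0xE5 = 0x63.

P[6] = 0x63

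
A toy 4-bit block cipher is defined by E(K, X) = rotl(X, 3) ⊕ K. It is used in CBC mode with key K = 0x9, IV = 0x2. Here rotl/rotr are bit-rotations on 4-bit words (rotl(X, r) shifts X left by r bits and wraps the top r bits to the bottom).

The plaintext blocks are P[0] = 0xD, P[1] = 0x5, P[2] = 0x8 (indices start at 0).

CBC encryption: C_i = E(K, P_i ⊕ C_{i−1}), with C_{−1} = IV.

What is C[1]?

C[0]: P[0] ⊕ 0x2 = 0xF; E(K, 0xF) = 0x6.
C[1]: P[1] ⊕ 0x6 = 0x3; E(K, 0x3) = 0x0.

C[1] = 0x0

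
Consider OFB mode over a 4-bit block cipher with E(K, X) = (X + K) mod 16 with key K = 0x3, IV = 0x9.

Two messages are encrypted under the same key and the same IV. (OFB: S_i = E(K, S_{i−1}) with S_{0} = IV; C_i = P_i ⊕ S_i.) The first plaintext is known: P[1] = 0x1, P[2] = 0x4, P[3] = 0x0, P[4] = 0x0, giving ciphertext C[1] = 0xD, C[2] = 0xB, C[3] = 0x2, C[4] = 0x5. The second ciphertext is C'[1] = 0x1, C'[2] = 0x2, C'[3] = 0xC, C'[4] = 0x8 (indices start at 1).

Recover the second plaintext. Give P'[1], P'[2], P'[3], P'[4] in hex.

In OFB with a reused IV, both messages share the same keystream S_i, so C_i ⊕ C'_i = P_i ⊕ P'_i and thus P'_i = P_i ⊕ C_i ⊕ C'_i.
P'[1]: 0x1 ⊕ 0xD ⊕ 0x1 = 0xD.
P'[2]: 0x4 ⊕ 0xB ⊕ 0x2 = 0xD.
P'[3]: 0x0 ⊕ 0x2 ⊕ 0xC = 0xE.
P'[4]: 0x0 ⊕ 0x5 ⊕ 0x8 = 0xD.

P'[1] = 0xD, P'[2] = 0xD, P'[3] = 0xE, P'[4] = 0xD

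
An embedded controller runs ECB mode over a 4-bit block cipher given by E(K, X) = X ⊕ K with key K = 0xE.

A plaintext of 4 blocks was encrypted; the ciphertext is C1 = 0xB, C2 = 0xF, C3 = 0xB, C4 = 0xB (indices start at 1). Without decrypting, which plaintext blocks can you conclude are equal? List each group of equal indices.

ECB encrypts each block independently with the same key, so equal ciphertext blocks imply equal plaintext blocks.
C1 = C3 = C4 = 0xB, so P1 = P3 = P4.

P1 = P3 = P4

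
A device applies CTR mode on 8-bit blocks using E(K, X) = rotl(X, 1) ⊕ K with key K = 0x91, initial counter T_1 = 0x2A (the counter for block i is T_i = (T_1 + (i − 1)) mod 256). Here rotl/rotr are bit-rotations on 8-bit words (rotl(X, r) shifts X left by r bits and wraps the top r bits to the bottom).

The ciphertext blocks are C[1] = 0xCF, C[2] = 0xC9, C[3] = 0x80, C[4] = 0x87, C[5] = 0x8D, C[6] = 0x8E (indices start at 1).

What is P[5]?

P[5] = 0x40

CTR decryption: S_i = E(K, T_i) where T_i is the counter for block i; P_i = C_i ⊕ S_i.
P[5]: T = 0x2E, S = E(K, T) = 0xCD; 0x8D ⊕ 0xCD = 0x40.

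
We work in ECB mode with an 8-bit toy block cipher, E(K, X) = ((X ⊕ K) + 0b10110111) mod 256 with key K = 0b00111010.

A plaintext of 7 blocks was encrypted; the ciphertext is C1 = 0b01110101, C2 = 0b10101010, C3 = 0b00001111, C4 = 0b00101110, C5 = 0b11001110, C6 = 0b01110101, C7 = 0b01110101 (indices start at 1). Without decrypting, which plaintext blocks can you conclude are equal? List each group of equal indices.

P1 = P6 = P7

ECB encrypts each block independently with the same key, so equal ciphertext blocks imply equal plaintext blocks.
C1 = C6 = C7 = 0b01110101, so P1 = P6 = P7.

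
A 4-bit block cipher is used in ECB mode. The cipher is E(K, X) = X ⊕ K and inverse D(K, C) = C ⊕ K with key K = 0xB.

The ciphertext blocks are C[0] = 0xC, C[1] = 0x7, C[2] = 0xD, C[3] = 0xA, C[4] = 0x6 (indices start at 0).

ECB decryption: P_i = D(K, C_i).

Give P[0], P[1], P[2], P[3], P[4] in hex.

P[0]: D(K, 0xC) = 0x7.
P[1]: D(K, 0x7) = 0xC.
P[2]: D(K, 0xD) = 0x6.
P[3]: D(K, 0xA) = 0x1.
P[4]: D(K, 0x6) = 0xD.

P[0] = 0x7, P[1] = 0xC, P[2] = 0x6, P[3] = 0x1, P[4] = 0xD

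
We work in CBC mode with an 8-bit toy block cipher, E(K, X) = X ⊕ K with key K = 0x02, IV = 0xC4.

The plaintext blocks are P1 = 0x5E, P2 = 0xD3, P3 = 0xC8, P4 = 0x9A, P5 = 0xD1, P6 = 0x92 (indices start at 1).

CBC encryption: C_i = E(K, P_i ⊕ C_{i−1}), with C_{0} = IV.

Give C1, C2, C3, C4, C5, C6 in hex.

C1 = 0x98, C2 = 0x49, C3 = 0x83, C4 = 0x1B, C5 = 0xC8, C6 = 0x58

C1: P1 ⊕ 0xC4 = 0x9A; E(K, 0x9A) = 0x98.
C2: P2 ⊕ 0x98 = 0x4B; E(K, 0x4B) = 0x49.
C3: P3 ⊕ 0x49 = 0x81; E(K, 0x81) = 0x83.
C4: P4 ⊕ 0x83 = 0x19; E(K, 0x19) = 0x1B.
C5: P5 ⊕ 0x1B = 0xCA; E(K, 0xCA) = 0xC8.
C6: P6 ⊕ 0xC8 = 0x5A; E(K, 0x5A) = 0x58.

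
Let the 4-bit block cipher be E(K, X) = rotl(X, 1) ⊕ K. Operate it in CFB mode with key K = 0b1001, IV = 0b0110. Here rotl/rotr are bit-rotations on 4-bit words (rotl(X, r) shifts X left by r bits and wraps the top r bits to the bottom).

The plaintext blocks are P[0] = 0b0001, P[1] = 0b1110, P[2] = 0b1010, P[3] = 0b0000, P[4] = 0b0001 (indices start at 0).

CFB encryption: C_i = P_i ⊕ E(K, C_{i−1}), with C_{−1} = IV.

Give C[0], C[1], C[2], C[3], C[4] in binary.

C[0] = 0b0100, C[1] = 0b1111, C[2] = 0b1100, C[3] = 0b0000, C[4] = 0b1000

C[0]: E(K, 0b0110) = 0b0101; 0b0001 ⊕ 0b0101 = 0b0100.
C[1]: E(K, 0b0100) = 0b0001; 0b1110 ⊕ 0b0001 = 0b1111.
C[2]: E(K, 0b1111) = 0b0110; 0b1010 ⊕ 0b0110 = 0b1100.
C[3]: E(K, 0b1100) = 0b0000; 0b0000 ⊕ 0b0000 = 0b0000.
C[4]: E(K, 0b0000) = 0b1001; 0b0001 ⊕ 0b1001 = 0b1000.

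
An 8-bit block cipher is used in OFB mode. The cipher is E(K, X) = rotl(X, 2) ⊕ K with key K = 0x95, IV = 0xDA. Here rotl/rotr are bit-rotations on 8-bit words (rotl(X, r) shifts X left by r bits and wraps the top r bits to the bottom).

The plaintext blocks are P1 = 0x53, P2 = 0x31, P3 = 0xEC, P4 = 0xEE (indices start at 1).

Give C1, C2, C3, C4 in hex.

C1 = 0xAD, C2 = 0x5F, C3 = 0xC0, C4 = 0xCB

OFB encryption: S_i = E(K, S_{i−1}) with S_{0} = IV; C_i = P_i ⊕ S_i.
C1: S = E(K, 0xDA) = 0xFE; 0x53 ⊕ 0xFE = 0xAD.
C2: S = E(K, 0xFE) = 0x6E; 0x31 ⊕ 0x6E = 0x5F.
C3: S = E(K, 0x6E) = 0x2C; 0xEC ⊕ 0x2C = 0xC0.
C4: S = E(K, 0x2C) = 0x25; 0xEE ⊕ 0x25 = 0xCB.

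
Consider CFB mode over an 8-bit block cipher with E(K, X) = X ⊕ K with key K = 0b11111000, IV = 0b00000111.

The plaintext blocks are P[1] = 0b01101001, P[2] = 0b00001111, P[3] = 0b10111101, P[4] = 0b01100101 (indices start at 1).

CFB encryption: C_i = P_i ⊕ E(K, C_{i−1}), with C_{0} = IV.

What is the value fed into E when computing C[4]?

C[1]: E(K, 0b00000111) = 0b11111111; 0b01101001 ⊕ 0b11111111 = 0b10010110.
C[2]: E(K, 0b10010110) = 0b01101110; 0b00001111 ⊕ 0b01101110 = 0b01100001.
C[3]: E(K, 0b01100001) = 0b10011001; 0b10111101 ⊕ 0b10011001 = 0b00100100.
C[4]: E(K, 0b00100100) = 0b11011100; 0b01100101 ⊕ 0b11011100 = 0b10111001.
So the input to E for block [4] is 0b00100100.

0b00100100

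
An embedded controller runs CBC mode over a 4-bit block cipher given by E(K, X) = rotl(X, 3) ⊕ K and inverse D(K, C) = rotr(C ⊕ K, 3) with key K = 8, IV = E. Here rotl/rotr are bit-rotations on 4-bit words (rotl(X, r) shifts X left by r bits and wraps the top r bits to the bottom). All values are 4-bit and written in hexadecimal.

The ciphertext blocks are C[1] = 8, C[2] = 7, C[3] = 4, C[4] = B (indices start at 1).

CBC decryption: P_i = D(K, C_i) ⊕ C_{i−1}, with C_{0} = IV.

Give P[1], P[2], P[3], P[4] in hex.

P[1] = E, P[2] = 7, P[3] = E, P[4] = 2

P[1]: D(K, 8) = 0; 0 ⊕ E = E.
P[2]: D(K, 7) = F; F ⊕ 8 = 7.
P[3]: D(K, 4) = 9; 9 ⊕ 7 = E.
P[4]: D(K, B) = 6; 6 ⊕ 4 = 2.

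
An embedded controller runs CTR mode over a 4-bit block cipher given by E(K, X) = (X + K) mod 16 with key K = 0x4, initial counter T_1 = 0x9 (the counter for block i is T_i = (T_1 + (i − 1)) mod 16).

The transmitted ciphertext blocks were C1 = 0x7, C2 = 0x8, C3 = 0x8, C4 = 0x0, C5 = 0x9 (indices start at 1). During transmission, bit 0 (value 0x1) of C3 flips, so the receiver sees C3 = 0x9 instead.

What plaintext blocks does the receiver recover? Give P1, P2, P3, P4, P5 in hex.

CTR decryption: S_i = E(K, T_i) where T_i is the counter for block i; P_i = C_i ⊕ S_i.
Only C3 changed, to 0x9. In CTR, a change in C_i flips the same bit in P_i only; the keystream is unaffected. Decrypting the received ciphertext:
P1: T = 0x9, S = E(K, T) = 0xD; 0x7 ⊕ 0xD = 0xA.
P2: T = 0xA, S = E(K, T) = 0xE; 0x8 ⊕ 0xE = 0x6.
P3: T = 0xB, S = E(K, T) = 0xF; 0x9 ⊕ 0xF = 0x6.
P4: T = 0xC, S = E(K, T) = 0x0; 0x0 ⊕ 0x0 = 0x0.
P5: T = 0xD, S = E(K, T) = 0x1; 0x9 ⊕ 0x1 = 0x8.
Blocks that differ from the original plaintext: P3.

P1 = 0xA, P2 = 0x6, P3 = 0x6, P4 = 0x0, P5 = 0x8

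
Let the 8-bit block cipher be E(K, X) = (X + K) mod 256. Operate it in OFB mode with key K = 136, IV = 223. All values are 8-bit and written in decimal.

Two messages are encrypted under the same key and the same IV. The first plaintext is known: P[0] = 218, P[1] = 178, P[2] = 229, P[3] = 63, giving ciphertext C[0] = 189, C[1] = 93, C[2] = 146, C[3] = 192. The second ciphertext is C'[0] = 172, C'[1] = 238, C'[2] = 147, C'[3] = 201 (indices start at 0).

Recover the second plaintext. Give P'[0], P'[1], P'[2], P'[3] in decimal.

In OFB with a reused IV, both messages share the same keystream S_i, so C_i ⊕ C'_i = P_i ⊕ P'_i and thus P'_i = P_i ⊕ C_i ⊕ C'_i.
P'[0]: 218 ⊕ 189 ⊕ 172 = 203.
P'[1]: 178 ⊕ 93 ⊕ 238 = 1.
P'[2]: 229 ⊕ 146 ⊕ 147 = 228.
P'[3]: 63 ⊕ 192 ⊕ 201 = 54.

P'[0] = 203, P'[1] = 1, P'[2] = 228, P'[3] = 54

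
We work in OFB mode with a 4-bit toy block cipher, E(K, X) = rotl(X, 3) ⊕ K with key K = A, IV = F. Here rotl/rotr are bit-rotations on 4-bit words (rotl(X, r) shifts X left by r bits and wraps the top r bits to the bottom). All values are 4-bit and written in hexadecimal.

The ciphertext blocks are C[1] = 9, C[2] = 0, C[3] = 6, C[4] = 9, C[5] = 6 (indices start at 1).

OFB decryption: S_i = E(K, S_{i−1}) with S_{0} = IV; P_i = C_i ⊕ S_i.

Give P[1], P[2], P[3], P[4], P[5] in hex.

P[1] = C, P[2] = 0, P[3] = C, P[4] = 6, P[5] = 3

P[1]: S = E(K, F) = 5; 9 ⊕ 5 = C.
P[2]: S = E(K, 5) = 0; 0 ⊕ 0 = 0.
P[3]: S = E(K, 0) = A; 6 ⊕ A = C.
P[4]: S = E(K, A) = F; 9 ⊕ F = 6.
P[5]: S = E(K, F) = 5; 6 ⊕ 5 = 3.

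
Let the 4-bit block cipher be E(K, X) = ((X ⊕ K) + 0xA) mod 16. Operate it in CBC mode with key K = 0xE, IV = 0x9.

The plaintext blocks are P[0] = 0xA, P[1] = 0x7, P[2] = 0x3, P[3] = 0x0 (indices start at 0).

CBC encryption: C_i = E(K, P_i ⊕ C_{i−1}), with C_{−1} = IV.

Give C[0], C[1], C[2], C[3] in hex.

C[0]: P[0] ⊕ 0x9 = 0x3; E(K, 0x3) = 0x7.
C[1]: P[1] ⊕ 0x7 = 0x0; E(K, 0x0) = 0x8.
C[2]: P[2] ⊕ 0x8 = 0xB; E(K, 0xB) = 0xF.
C[3]: P[3] ⊕ 0xF = 0xF; E(K, 0xF) = 0xB.

C[0] = 0x7, C[1] = 0x8, C[2] = 0xF, C[3] = 0xB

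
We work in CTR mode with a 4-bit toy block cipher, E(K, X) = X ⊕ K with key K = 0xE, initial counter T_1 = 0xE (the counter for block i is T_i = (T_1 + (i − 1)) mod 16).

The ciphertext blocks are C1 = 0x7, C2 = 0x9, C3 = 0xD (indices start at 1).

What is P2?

CTR decryption: S_i = E(K, T_i) where T_i is the counter for block i; P_i = C_i ⊕ S_i.
P2: T = 0xF, S = E(K, T) = 0x1; 0x9 ⊕ 0x1 = 0x8.

P2 = 0x8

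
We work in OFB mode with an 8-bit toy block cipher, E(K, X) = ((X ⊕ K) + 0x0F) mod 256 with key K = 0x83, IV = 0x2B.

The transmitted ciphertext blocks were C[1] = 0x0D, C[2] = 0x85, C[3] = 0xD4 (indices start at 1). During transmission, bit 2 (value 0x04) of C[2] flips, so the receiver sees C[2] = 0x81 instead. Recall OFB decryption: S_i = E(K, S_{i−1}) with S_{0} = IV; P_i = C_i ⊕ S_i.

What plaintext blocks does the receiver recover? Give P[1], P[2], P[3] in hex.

P[1] = 0xBA, P[2] = 0xC2, P[3] = 0x1B

Only C[2] changed, to 0x81. In OFB, a change in C_i flips the same bit in P_i only; the keystream is unaffected. Decrypting the received ciphertext:
P[1]: S = E(K, 0x2B) = 0xB7; 0x0D ⊕ 0xB7 = 0xBA.
P[2]: S = E(K, 0xB7) = 0x43; 0x81 ⊕ 0x43 = 0xC2.
P[3]: S = E(K, 0x43) = 0xCF; 0xD4 ⊕ 0xCF = 0x1B.
Blocks that differ from the original plaintext: P[2].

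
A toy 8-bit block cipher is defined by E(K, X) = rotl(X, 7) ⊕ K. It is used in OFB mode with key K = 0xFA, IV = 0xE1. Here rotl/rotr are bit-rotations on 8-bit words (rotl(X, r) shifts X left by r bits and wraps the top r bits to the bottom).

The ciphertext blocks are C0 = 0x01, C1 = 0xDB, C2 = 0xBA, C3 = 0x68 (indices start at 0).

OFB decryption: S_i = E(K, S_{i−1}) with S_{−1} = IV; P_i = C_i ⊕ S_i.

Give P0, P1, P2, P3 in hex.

P0 = 0x0B, P1 = 0x24, P2 = 0xBF, P3 = 0x10

P0: S = E(K, 0xE1) = 0x0A; 0x01 ⊕ 0x0A = 0x0B.
P1: S = E(K, 0x0A) = 0xFF; 0xDB ⊕ 0xFF = 0x24.
P2: S = E(K, 0xFF) = 0x05; 0xBA ⊕ 0x05 = 0xBF.
P3: S = E(K, 0x05) = 0x78; 0x68 ⊕ 0x78 = 0x10.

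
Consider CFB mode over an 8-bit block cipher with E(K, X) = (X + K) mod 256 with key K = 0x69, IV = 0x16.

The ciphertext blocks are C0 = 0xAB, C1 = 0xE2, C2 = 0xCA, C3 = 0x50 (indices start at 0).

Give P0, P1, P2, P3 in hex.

CFB decryption: P_i = C_i ⊕ E(K, C_{i−1}), with C_{−1} = IV.
P0: E(K, 0x16) = 0x7F; 0xAB ⊕ 0x7F = 0xD4.
P1: E(K, 0xAB) = 0x14; 0xE2 ⊕ 0x14 = 0xF6.
P2: E(K, 0xE2) = 0x4B; 0xCA ⊕ 0x4B = 0x81.
P3: E(K, 0xCA) = 0x33; 0x50 ⊕ 0x33 = 0x63.

P0 = 0xD4, P1 = 0xF6, P2 = 0x81, P3 = 0x63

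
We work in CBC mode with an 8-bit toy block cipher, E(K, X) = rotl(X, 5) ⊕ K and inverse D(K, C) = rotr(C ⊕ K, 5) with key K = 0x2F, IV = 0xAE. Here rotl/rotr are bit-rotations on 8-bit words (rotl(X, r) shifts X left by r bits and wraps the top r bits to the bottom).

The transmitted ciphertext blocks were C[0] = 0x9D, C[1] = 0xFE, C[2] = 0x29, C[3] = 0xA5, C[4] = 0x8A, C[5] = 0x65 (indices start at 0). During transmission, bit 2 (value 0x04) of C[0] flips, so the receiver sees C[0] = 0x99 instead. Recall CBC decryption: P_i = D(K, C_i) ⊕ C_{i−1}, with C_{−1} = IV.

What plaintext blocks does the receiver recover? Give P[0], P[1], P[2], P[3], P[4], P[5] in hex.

P[0] = 0x1B, P[1] = 0x17, P[2] = 0xCE, P[3] = 0x7D, P[4] = 0x88, P[5] = 0xD8

Only C[0] changed, to 0x99. In CBC, a change in C_i garbles P_i and flips the same bit in P_{i+1}. Decrypting the received ciphertext:
P[0]: D(K, 0x99) = 0xB5; 0xB5 ⊕ 0xAE = 0x1B.
P[1]: D(K, 0xFE) = 0x8E; 0x8E ⊕ 0x99 = 0x17.
P[2]: D(K, 0x29) = 0x30; 0x30 ⊕ 0xFE = 0xCE.
P[3]: D(K, 0xA5) = 0x54; 0x54 ⊕ 0x29 = 0x7D.
P[4]: D(K, 0x8A) = 0x2D; 0x2D ⊕ 0xA5 = 0x88.
P[5]: D(K, 0x65) = 0x52; 0x52 ⊕ 0x8A = 0xD8.
Blocks that differ from the original plaintext: P[0], P[1].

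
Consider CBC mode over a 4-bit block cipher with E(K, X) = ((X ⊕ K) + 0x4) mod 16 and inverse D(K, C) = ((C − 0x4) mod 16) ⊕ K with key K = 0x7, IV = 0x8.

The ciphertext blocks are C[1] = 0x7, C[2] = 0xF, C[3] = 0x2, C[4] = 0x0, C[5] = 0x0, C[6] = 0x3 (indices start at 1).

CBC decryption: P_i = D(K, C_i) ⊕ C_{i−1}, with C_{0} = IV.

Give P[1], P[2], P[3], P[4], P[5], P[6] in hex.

P[1]: D(K, 0x7) = 0x4; 0x4 ⊕ 0x8 = 0xC.
P[2]: D(K, 0xF) = 0xC; 0xC ⊕ 0x7 = 0xB.
P[3]: D(K, 0x2) = 0x9; 0x9 ⊕ 0xF = 0x6.
P[4]: D(K, 0x0) = 0xB; 0xB ⊕ 0x2 = 0x9.
P[5]: D(K, 0x0) = 0xB; 0xB ⊕ 0x0 = 0xB.
P[6]: D(K, 0x3) = 0x8; 0x8 ⊕ 0x0 = 0x8.

P[1] = 0xC, P[2] = 0xB, P[3] = 0x6, P[4] = 0x9, P[5] = 0xB, P[6] = 0x8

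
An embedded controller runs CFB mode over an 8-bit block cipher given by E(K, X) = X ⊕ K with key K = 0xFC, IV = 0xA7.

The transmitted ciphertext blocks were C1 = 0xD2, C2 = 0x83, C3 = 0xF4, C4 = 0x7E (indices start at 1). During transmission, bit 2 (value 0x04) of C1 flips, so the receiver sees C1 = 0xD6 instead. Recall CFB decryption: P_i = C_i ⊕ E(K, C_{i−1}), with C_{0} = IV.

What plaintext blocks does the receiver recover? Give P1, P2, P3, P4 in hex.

Only C1 changed, to 0xD6. In CFB, a change in C_i flips the same bit in P_i and garbles P_{i+1}. Decrypting the received ciphertext:
P1: E(K, 0xA7) = 0x5B; 0xD6 ⊕ 0x5B = 0x8D.
P2: E(K, 0xD6) = 0x2A; 0x83 ⊕ 0x2A = 0xA9.
P3: E(K, 0x83) = 0x7F; 0xF4 ⊕ 0x7F = 0x8B.
P4: E(K, 0xF4) = 0x08; 0x7E ⊕ 0x08 = 0x76.
Blocks that differ from the original plaintext: P1, P2.

P1 = 0x8D, P2 = 0xA9, P3 = 0x8B, P4 = 0x76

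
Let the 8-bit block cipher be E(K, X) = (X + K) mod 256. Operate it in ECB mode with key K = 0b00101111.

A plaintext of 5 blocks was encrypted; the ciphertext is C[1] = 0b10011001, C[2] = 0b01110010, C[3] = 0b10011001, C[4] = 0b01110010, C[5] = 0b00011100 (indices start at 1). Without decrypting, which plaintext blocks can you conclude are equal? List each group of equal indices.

P[1] = P[3]; P[2] = P[4]

ECB encrypts each block independently with the same key, so equal ciphertext blocks imply equal plaintext blocks.
C[1] = C[3] = 0b10011001, so P[1] = P[3].
C[2] = C[4] = 0b01110010, so P[2] = P[4].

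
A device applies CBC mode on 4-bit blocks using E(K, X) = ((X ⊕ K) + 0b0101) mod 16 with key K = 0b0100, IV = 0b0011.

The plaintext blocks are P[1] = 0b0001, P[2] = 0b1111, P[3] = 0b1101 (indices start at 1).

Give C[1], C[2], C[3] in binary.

CBC encryption: C_i = E(K, P_i ⊕ C_{i−1}), with C_{0} = IV.
C[1]: P[1] ⊕ 0b0011 = 0b0010; E(K, 0b0010) = 0b1011.
C[2]: P[2] ⊕ 0b1011 = 0b0100; E(K, 0b0100) = 0b0101.
C[3]: P[3] ⊕ 0b0101 = 0b1000; E(K, 0b1000) = 0b0001.

C[1] = 0b1011, C[2] = 0b0101, C[3] = 0b0001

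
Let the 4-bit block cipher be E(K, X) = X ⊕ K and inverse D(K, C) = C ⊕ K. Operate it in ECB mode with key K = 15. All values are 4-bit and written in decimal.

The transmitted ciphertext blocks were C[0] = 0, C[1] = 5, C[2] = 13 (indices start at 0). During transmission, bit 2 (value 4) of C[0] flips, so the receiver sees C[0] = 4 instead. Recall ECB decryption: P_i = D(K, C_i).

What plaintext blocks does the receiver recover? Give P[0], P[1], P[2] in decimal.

P[0] = 11, P[1] = 10, P[2] = 2

Only C[0] changed, to 4. In ECB, a change in C_i affects only P_i. Decrypting the received ciphertext:
P[0]: D(K, 4) = 11.
P[1]: D(K, 5) = 10.
P[2]: D(K, 13) = 2.
Blocks that differ from the original plaintext: P[0].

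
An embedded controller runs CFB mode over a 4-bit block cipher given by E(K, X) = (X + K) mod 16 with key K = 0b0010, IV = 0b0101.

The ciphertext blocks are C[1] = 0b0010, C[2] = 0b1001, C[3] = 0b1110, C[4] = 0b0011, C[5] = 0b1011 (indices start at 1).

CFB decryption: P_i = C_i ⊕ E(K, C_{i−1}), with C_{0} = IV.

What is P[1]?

P[1] = 0b0101

P[1]: E(K, 0b0101) = 0b0111; 0b0010 ⊕ 0b0111 = 0b0101.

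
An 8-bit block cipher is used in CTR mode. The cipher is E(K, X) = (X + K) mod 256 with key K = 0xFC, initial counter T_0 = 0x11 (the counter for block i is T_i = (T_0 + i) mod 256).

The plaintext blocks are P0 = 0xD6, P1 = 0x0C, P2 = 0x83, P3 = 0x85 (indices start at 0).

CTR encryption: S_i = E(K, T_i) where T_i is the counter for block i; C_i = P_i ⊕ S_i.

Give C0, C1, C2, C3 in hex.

C0: T = 0x11, S = E(K, T) = 0x0D; 0xD6 ⊕ 0x0D = 0xDB.
C1: T = 0x12, S = E(K, T) = 0x0E; 0x0C ⊕ 0x0E = 0x02.
C2: T = 0x13, S = E(K, T) = 0x0F; 0x83 ⊕ 0x0F = 0x8C.
C3: T = 0x14, S = E(K, T) = 0x10; 0x85 ⊕ 0x10 = 0x95.

C0 = 0xDB, C1 = 0x02, C2 = 0x8C, C3 = 0x95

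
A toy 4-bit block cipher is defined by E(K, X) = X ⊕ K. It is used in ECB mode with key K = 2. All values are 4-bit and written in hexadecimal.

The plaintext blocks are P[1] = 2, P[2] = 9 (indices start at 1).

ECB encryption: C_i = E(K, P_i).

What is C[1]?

C[1] = 0

C[1]: E(K, 2) = 0.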